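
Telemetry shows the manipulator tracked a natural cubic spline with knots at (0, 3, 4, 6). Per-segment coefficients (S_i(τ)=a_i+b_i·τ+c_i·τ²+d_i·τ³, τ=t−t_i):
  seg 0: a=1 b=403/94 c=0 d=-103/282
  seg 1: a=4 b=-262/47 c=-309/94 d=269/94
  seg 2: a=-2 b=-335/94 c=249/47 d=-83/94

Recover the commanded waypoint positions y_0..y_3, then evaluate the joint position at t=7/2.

y_0 = S_0(0) = a_0 = 1
y_1 = S_1(0) = a_1 = 4
y_2 = S_2(0) = a_2 = -2
y_3 = S_2(2) = 5
t_q=7/2 is in segment 1 (τ=1/2); S_1(τ)=563/752

y_0=1 y_1=4 y_2=-2 y_3=5
S(7/2) = 563/752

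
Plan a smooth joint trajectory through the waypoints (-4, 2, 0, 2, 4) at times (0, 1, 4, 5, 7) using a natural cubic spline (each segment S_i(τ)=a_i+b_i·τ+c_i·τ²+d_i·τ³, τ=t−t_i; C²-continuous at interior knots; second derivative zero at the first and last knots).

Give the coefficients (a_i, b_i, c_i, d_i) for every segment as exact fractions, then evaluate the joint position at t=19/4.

  seg 0: a=-4 b=6889/966 c=0 d=-1093/966
  seg 1: a=2 b=1805/483 c=-1093/322 d=1861/2898
  seg 2: a=0 b=685/966 c=384/161 d=-151/138
  seg 3: a=2 b=1061/483 c=-289/322 d=289/1932
S(19/4) = 1265/896

Δ: Δ0=6, Δ1=-2/3, Δ2=2, Δ3=1
row 1: diag=8, rhs=-40; c'=3/8, d'=-5
row 2: denom=8−3·3/8=55/8; d'=(16−3·-5)/(55/8)=248/55
row 3: denom=6−1·8/55=322/55; d'=(-6−1·248/55)/(322/55)=-289/161
back: M3=-289/161
back: M2=248/55−8/55·-289/161=768/161
back: M1=-5−3/8·768/161=-1093/161
M: M0=0, M1=-1093/161, M2=768/161, M3=-289/161, M4=0
seg 0: a=-4, c=M0/2=0, d=(M1−M0)/(6·1)=-1093/966, b=Δ0−h0·(2M0+M1)/6=6889/966
seg 1: a=2, c=M1/2=-1093/322, d=(M2−M1)/(6·3)=1861/2898, b=Δ1−h1·(2M1+M2)/6=1805/483
seg 2: a=0, c=M2/2=384/161, d=(M3−M2)/(6·1)=-151/138, b=Δ2−h2·(2M2+M3)/6=685/966
seg 3: a=2, c=M3/2=-289/322, d=(M4−M3)/(6·2)=289/1932, b=Δ3−h3·(2M3+M4)/6=1061/483
t_q=19/4 → seg 2, τ=3/4; S=0+685/966·τ+384/161·τ²+-151/138·τ³=1265/896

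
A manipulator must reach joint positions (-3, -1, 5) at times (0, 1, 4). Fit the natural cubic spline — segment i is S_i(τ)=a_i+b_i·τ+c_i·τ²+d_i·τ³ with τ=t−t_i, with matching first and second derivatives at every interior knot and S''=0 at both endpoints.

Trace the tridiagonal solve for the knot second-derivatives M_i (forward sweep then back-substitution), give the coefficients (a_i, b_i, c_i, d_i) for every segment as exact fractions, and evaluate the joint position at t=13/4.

  seg 0: a=-3 b=2 c=0 d=0
  seg 1: a=-1 b=2 c=0 d=0
S(13/4) = 7/2

Δ: Δ0=2, Δ1=2
row 1: diag=8, rhs=0; c'=3/8, d'=0
back: M1=0
M: M0=0, M1=0, M2=0
seg 0: a=-3, c=M0/2=0, d=(M1−M0)/(6·1)=0, b=Δ0−h0·(2M0+M1)/6=2
seg 1: a=-1, c=M1/2=0, d=(M2−M1)/(6·3)=0, b=Δ1−h1·(2M1+M2)/6=2
t_q=13/4 → seg 1, τ=9/4; S=-1+2·τ+0·τ²+0·τ³=7/2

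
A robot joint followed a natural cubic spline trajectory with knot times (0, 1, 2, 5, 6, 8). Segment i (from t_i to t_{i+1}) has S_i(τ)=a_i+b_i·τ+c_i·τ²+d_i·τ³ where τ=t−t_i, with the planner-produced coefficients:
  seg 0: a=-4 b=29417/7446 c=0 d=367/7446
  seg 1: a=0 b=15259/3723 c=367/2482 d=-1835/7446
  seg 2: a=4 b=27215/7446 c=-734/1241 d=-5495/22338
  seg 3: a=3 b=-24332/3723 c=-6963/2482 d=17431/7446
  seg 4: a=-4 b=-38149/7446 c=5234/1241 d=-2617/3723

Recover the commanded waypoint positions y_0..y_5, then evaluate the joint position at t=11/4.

y_0 = S_0(0) = a_0 = -4
y_1 = S_1(0) = a_1 = 0
y_2 = S_2(0) = a_2 = 4
y_3 = S_3(0) = a_3 = 3
y_4 = S_4(0) = a_4 = -4
y_5 = S_4(2) = -3
t_q=11/4 is in segment 2 (τ=3/4); S_2(τ)=1001499/158848

y_0=-4 y_1=0 y_2=4 y_3=3 y_4=-4 y_5=-3
S(11/4) = 1001499/158848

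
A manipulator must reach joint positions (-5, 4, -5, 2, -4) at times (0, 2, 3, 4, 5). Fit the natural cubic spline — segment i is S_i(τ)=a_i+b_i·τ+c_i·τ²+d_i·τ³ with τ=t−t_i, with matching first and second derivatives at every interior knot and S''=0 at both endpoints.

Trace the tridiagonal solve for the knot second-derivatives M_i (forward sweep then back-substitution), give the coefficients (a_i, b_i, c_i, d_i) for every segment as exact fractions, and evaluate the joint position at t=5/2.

  seg 0: a=-5 b=11 c=0 d=-13/8
  seg 1: a=4 b=-17/2 c=-39/4 d=37/4
  seg 2: a=-5 b=-1/4 c=18 d=-43/4
  seg 3: a=2 b=7/2 c=-57/4 d=19/4
S(5/2) = -49/32

Δ: Δ0=9/2, Δ1=-9, Δ2=7, Δ3=-6
row 1: diag=6, rhs=-81; c'=1/6, d'=-27/2
row 2: denom=4−1·1/6=23/6; d'=(96−1·-27/2)/(23/6)=657/23
row 3: denom=4−1·6/23=86/23; d'=(-78−1·657/23)/(86/23)=-57/2
back: M3=-57/2
back: M2=657/23−6/23·-57/2=36
back: M1=-27/2−1/6·36=-39/2
M: M0=0, M1=-39/2, M2=36, M3=-57/2, M4=0
seg 0: a=-5, c=M0/2=0, d=(M1−M0)/(6·2)=-13/8, b=Δ0−h0·(2M0+M1)/6=11
seg 1: a=4, c=M1/2=-39/4, d=(M2−M1)/(6·1)=37/4, b=Δ1−h1·(2M1+M2)/6=-17/2
seg 2: a=-5, c=M2/2=18, d=(M3−M2)/(6·1)=-43/4, b=Δ2−h2·(2M2+M3)/6=-1/4
seg 3: a=2, c=M3/2=-57/4, d=(M4−M3)/(6·1)=19/4, b=Δ3−h3·(2M3+M4)/6=7/2
t_q=5/2 → seg 1, τ=1/2; S=4+-17/2·τ+-39/4·τ²+37/4·τ³=-49/32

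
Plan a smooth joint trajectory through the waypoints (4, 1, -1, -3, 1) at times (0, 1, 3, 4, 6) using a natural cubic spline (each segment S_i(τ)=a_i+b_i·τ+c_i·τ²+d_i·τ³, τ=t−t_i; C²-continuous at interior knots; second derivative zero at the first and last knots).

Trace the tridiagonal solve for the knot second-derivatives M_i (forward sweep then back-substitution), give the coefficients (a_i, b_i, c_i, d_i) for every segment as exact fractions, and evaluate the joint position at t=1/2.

  seg 0: a=4 b=-108/31 c=0 d=15/31
  seg 1: a=1 b=-63/31 c=45/31 d=-29/62
  seg 2: a=-1 b=-57/31 c=-42/31 d=37/31
  seg 3: a=-3 b=-30/31 c=69/31 d=-23/62
S(1/2) = 575/248

Δ: Δ0=-3, Δ1=-1, Δ2=-2, Δ3=2
row 1: diag=6, rhs=12; c'=1/3, d'=2
row 2: denom=6−2·1/3=16/3; d'=(-6−2·2)/(16/3)=-15/8
row 3: denom=6−1·3/16=93/16; d'=(24−1·-15/8)/(93/16)=138/31
back: M3=138/31
back: M2=-15/8−3/16·138/31=-84/31
back: M1=2−1/3·-84/31=90/31
M: M0=0, M1=90/31, M2=-84/31, M3=138/31, M4=0
seg 0: a=4, c=M0/2=0, d=(M1−M0)/(6·1)=15/31, b=Δ0−h0·(2M0+M1)/6=-108/31
seg 1: a=1, c=M1/2=45/31, d=(M2−M1)/(6·2)=-29/62, b=Δ1−h1·(2M1+M2)/6=-63/31
seg 2: a=-1, c=M2/2=-42/31, d=(M3−M2)/(6·1)=37/31, b=Δ2−h2·(2M2+M3)/6=-57/31
seg 3: a=-3, c=M3/2=69/31, d=(M4−M3)/(6·2)=-23/62, b=Δ3−h3·(2M3+M4)/6=-30/31
t_q=1/2 → seg 0, τ=1/2; S=4+-108/31·τ+0·τ²+15/31·τ³=575/248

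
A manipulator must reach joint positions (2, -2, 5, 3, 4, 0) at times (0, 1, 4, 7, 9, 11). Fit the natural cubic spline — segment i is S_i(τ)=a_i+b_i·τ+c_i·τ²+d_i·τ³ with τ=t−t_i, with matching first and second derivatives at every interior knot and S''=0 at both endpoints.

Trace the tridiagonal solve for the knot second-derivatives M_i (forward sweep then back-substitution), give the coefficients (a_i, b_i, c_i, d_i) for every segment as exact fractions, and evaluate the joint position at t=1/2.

Δ: Δ0=-4, Δ1=7/3, Δ2=-2/3, Δ3=1/2, Δ4=-2
row 1: diag=8, rhs=38; c'=3/8, d'=19/4
row 2: denom=12−3·3/8=87/8; d'=(-18−3·19/4)/(87/8)=-86/29
row 3: denom=10−3·8/29=266/29; d'=(7−3·-86/29)/(266/29)=461/266
row 4: denom=8−2·29/133=1006/133; d'=(-15−2·461/266)/(1006/133)=-1228/503
back: M4=-1228/503
back: M3=461/266−29/133·-1228/503=2279/1006
back: M2=-86/29−8/29·2279/1006=-1806/503
back: M1=19/4−3/8·-1806/503=6133/1006
M: M0=0, M1=6133/1006, M2=-1806/503, M3=2279/1006, M4=-1228/503, M5=0
seg 0: a=2, c=M0/2=0, d=(M1−M0)/(6·1)=6133/6036, b=Δ0−h0·(2M0+M1)/6=-30277/6036
seg 1: a=-2, c=M1/2=6133/2012, d=(M2−M1)/(6·3)=-9745/18108, b=Δ1−h1·(2M1+M2)/6=-5939/3018
seg 2: a=5, c=M2/2=-903/503, d=(M3−M2)/(6·3)=5891/18108, b=Δ2−h2·(2M2+M3)/6=10811/6036
seg 3: a=3, c=M3/2=2279/2012, d=(M4−M3)/(6·2)=-4735/12072, b=Δ3−h3·(2M3+M4)/6=-593/3018
seg 4: a=4, c=M4/2=-614/503, d=(M5−M4)/(6·2)=307/1509, b=Δ4−h4·(2M4+M5)/6=-562/1509
t_q=1/2 → seg 0, τ=1/2; S=2+-30277/6036·τ+0·τ²+6133/6036·τ³=-6133/16096

  seg 0: a=2 b=-30277/6036 c=0 d=6133/6036
  seg 1: a=-2 b=-5939/3018 c=6133/2012 d=-9745/18108
  seg 2: a=5 b=10811/6036 c=-903/503 d=5891/18108
  seg 3: a=3 b=-593/3018 c=2279/2012 d=-4735/12072
  seg 4: a=4 b=-562/1509 c=-614/503 d=307/1509
S(1/2) = -6133/16096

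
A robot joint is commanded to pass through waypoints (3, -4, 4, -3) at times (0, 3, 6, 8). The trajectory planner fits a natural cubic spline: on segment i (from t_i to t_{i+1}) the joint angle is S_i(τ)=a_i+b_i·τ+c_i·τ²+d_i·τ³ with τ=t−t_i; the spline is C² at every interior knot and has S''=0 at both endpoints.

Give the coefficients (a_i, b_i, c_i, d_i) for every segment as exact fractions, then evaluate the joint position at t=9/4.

  seg 0: a=3 b=-929/222 c=0 d=137/666
  seg 1: a=-4 b=152/111 c=137/74 d=-35/74
  seg 2: a=4 b=-65/222 c=-89/37 d=89/222
S(9/4) = -19287/4736

Δ: Δ0=-7/3, Δ1=8/3, Δ2=-7/2
row 1: diag=12, rhs=30; c'=1/4, d'=5/2
row 2: denom=10−3·1/4=37/4; d'=(-37−3·5/2)/(37/4)=-178/37
back: M2=-178/37
back: M1=5/2−1/4·-178/37=137/37
M: M0=0, M1=137/37, M2=-178/37, M3=0
seg 0: a=3, c=M0/2=0, d=(M1−M0)/(6·3)=137/666, b=Δ0−h0·(2M0+M1)/6=-929/222
seg 1: a=-4, c=M1/2=137/74, d=(M2−M1)/(6·3)=-35/74, b=Δ1−h1·(2M1+M2)/6=152/111
seg 2: a=4, c=M2/2=-89/37, d=(M3−M2)/(6·2)=89/222, b=Δ2−h2·(2M2+M3)/6=-65/222
t_q=9/4 → seg 0, τ=9/4; S=3+-929/222·τ+0·τ²+137/666·τ³=-19287/4736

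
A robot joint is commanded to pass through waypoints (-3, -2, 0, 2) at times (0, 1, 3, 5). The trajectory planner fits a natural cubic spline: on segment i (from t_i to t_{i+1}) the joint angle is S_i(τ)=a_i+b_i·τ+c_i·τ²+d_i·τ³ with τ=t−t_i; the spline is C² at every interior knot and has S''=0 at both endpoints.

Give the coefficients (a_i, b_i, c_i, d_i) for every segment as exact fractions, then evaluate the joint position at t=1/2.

  seg 0: a=-3 b=1 c=0 d=0
  seg 1: a=-2 b=1 c=0 d=0
  seg 2: a=0 b=1 c=0 d=0
S(1/2) = -5/2

Δ: Δ0=1, Δ1=1, Δ2=1
row 1: diag=6, rhs=0; c'=1/3, d'=0
row 2: denom=8−2·1/3=22/3; d'=(0−2·0)/(22/3)=0
back: M2=0
back: M1=0−1/3·0=0
M: M0=0, M1=0, M2=0, M3=0
seg 0: a=-3, c=M0/2=0, d=(M1−M0)/(6·1)=0, b=Δ0−h0·(2M0+M1)/6=1
seg 1: a=-2, c=M1/2=0, d=(M2−M1)/(6·2)=0, b=Δ1−h1·(2M1+M2)/6=1
seg 2: a=0, c=M2/2=0, d=(M3−M2)/(6·2)=0, b=Δ2−h2·(2M2+M3)/6=1
t_q=1/2 → seg 0, τ=1/2; S=-3+1·τ+0·τ²+0·τ³=-5/2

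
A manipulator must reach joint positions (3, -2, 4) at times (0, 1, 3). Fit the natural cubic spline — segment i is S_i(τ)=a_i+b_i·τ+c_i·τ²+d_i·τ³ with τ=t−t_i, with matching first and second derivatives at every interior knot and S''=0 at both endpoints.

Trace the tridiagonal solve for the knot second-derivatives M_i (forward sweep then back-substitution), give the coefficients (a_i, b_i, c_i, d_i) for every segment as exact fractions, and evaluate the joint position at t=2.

  seg 0: a=3 b=-19/3 c=0 d=4/3
  seg 1: a=-2 b=-7/3 c=4 d=-2/3
S(2) = -1

Δ: Δ0=-5, Δ1=3
row 1: diag=6, rhs=48; c'=1/3, d'=8
back: M1=8
M: M0=0, M1=8, M2=0
seg 0: a=3, c=M0/2=0, d=(M1−M0)/(6·1)=4/3, b=Δ0−h0·(2M0+M1)/6=-19/3
seg 1: a=-2, c=M1/2=4, d=(M2−M1)/(6·2)=-2/3, b=Δ1−h1·(2M1+M2)/6=-7/3
t_q=2 → seg 1, τ=1; S=-2+-7/3·τ+4·τ²+-2/3·τ³=-1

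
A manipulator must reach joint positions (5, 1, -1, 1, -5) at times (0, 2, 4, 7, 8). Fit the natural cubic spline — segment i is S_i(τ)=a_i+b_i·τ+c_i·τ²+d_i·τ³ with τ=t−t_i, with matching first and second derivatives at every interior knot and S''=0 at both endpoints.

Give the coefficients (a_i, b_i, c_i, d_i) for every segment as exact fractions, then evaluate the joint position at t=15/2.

  seg 0: a=5 b=-1621/804 c=0 d=13/3216
  seg 1: a=1 b=-791/402 c=13/536 d=739/3216
  seg 2: a=-1 b=713/804 c=94/67 d=-1187/2412
  seg 3: a=1 b=-1601/402 c=-811/268 d=811/804
S(15/2) = -3477/2144

Δ: Δ0=-2, Δ1=-1, Δ2=2/3, Δ3=-6
row 1: diag=8, rhs=6; c'=1/4, d'=3/4
row 2: denom=10−2·1/4=19/2; d'=(10−2·3/4)/(19/2)=17/19
row 3: denom=8−3·6/19=134/19; d'=(-40−3·17/19)/(134/19)=-811/134
back: M3=-811/134
back: M2=17/19−6/19·-811/134=188/67
back: M1=3/4−1/4·188/67=13/268
M: M0=0, M1=13/268, M2=188/67, M3=-811/134, M4=0
seg 0: a=5, c=M0/2=0, d=(M1−M0)/(6·2)=13/3216, b=Δ0−h0·(2M0+M1)/6=-1621/804
seg 1: a=1, c=M1/2=13/536, d=(M2−M1)/(6·2)=739/3216, b=Δ1−h1·(2M1+M2)/6=-791/402
seg 2: a=-1, c=M2/2=94/67, d=(M3−M2)/(6·3)=-1187/2412, b=Δ2−h2·(2M2+M3)/6=713/804
seg 3: a=1, c=M3/2=-811/268, d=(M4−M3)/(6·1)=811/804, b=Δ3−h3·(2M3+M4)/6=-1601/402
t_q=15/2 → seg 3, τ=1/2; S=1+-1601/402·τ+-811/268·τ²+811/804·τ³=-3477/2144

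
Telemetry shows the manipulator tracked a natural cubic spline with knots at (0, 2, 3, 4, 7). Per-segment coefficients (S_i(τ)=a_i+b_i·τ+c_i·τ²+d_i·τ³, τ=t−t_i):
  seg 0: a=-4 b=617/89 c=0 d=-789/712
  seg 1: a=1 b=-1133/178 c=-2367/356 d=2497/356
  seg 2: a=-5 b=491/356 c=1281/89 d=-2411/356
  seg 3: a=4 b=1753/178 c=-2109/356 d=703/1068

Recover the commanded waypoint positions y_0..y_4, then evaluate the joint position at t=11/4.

y_0=-4 y_1=1 y_2=-5 y_3=4 y_4=-2
S(11/4) = -103777/22784

y_0 = S_0(0) = a_0 = -4
y_1 = S_1(0) = a_1 = 1
y_2 = S_2(0) = a_2 = -5
y_3 = S_3(0) = a_3 = 4
y_4 = S_3(3) = -2
t_q=11/4 is in segment 1 (τ=3/4); S_1(τ)=-103777/22784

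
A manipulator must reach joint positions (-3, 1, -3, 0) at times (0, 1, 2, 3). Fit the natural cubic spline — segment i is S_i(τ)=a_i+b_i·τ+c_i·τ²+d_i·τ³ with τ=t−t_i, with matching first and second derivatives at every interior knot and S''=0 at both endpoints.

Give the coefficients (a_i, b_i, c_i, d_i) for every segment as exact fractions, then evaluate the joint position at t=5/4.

Δ: Δ0=4, Δ1=-4, Δ2=3
row 1: diag=4, rhs=-48; c'=1/4, d'=-12
row 2: denom=4−1·1/4=15/4; d'=(42−1·-12)/(15/4)=72/5
back: M2=72/5
back: M1=-12−1/4·72/5=-78/5
M: M0=0, M1=-78/5, M2=72/5, M3=0
seg 0: a=-3, c=M0/2=0, d=(M1−M0)/(6·1)=-13/5, b=Δ0−h0·(2M0+M1)/6=33/5
seg 1: a=1, c=M1/2=-39/5, d=(M2−M1)/(6·1)=5, b=Δ1−h1·(2M1+M2)/6=-6/5
seg 2: a=-3, c=M2/2=36/5, d=(M3−M2)/(6·1)=-12/5, b=Δ2−h2·(2M2+M3)/6=-9/5
t_q=5/4 → seg 1, τ=1/4; S=1+-6/5·τ+-39/5·τ²+5·τ³=93/320

  seg 0: a=-3 b=33/5 c=0 d=-13/5
  seg 1: a=1 b=-6/5 c=-39/5 d=5
  seg 2: a=-3 b=-9/5 c=36/5 d=-12/5
S(5/4) = 93/320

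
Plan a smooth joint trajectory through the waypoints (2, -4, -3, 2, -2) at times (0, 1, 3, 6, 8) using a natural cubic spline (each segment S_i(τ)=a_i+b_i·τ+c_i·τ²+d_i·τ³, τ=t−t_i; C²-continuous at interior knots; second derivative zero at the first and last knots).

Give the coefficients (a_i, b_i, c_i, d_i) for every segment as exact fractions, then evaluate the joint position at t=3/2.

  seg 0: a=2 b=-21493/3036 c=0 d=3277/3036
  seg 1: a=-4 b=-5831/1518 c=3277/1012 d=-3241/6072
  seg 2: a=-3 b=2054/759 c=9/253 d=-290/2277
  seg 3: a=2 b=-394/759 c=-281/253 d=281/1518
S(3/2) = -83839/16192

Δ: Δ0=-6, Δ1=1/2, Δ2=5/3, Δ3=-2
row 1: diag=6, rhs=39; c'=1/3, d'=13/2
row 2: denom=10−2·1/3=28/3; d'=(7−2·13/2)/(28/3)=-9/14
row 3: denom=10−3·9/28=253/28; d'=(-22−3·-9/14)/(253/28)=-562/253
back: M3=-562/253
back: M2=-9/14−9/28·-562/253=18/253
back: M1=13/2−1/3·18/253=3277/506
M: M0=0, M1=3277/506, M2=18/253, M3=-562/253, M4=0
seg 0: a=2, c=M0/2=0, d=(M1−M0)/(6·1)=3277/3036, b=Δ0−h0·(2M0+M1)/6=-21493/3036
seg 1: a=-4, c=M1/2=3277/1012, d=(M2−M1)/(6·2)=-3241/6072, b=Δ1−h1·(2M1+M2)/6=-5831/1518
seg 2: a=-3, c=M2/2=9/253, d=(M3−M2)/(6·3)=-290/2277, b=Δ2−h2·(2M2+M3)/6=2054/759
seg 3: a=2, c=M3/2=-281/253, d=(M4−M3)/(6·2)=281/1518, b=Δ3−h3·(2M3+M4)/6=-394/759
t_q=3/2 → seg 1, τ=1/2; S=-4+-5831/1518·τ+3277/1012·τ²+-3241/6072·τ³=-83839/16192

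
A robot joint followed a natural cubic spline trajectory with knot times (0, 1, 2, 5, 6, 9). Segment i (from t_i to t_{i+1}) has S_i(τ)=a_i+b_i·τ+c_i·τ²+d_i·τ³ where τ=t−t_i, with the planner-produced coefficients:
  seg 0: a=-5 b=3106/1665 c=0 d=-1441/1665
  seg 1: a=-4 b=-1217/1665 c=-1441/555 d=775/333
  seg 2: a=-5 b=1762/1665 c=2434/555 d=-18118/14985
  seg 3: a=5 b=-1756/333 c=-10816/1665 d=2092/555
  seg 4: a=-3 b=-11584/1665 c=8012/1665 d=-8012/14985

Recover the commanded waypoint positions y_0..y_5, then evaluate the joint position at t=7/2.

y_0=-5 y_1=-4 y_2=-5 y_3=5 y_4=-3 y_5=5
S(7/2) = 1757/740

y_0 = S_0(0) = a_0 = -5
y_1 = S_1(0) = a_1 = -4
y_2 = S_2(0) = a_2 = -5
y_3 = S_3(0) = a_3 = 5
y_4 = S_4(0) = a_4 = -3
y_5 = S_4(3) = 5
t_q=7/2 is in segment 2 (τ=3/2); S_2(τ)=1757/740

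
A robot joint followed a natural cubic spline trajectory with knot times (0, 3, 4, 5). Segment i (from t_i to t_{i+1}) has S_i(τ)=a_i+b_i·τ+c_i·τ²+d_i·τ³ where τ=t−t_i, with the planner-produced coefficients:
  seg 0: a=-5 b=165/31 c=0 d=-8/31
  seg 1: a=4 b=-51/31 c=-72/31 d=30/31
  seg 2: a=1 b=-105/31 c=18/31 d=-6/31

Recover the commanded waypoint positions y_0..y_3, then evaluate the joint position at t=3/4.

y_0 = S_0(0) = a_0 = -5
y_1 = S_1(0) = a_1 = 4
y_2 = S_2(0) = a_2 = 1
y_3 = S_2(1) = -2
t_q=3/4 is in segment 0 (τ=3/4); S_0(τ)=-277/248

y_0=-5 y_1=4 y_2=1 y_3=-2
S(3/4) = -277/248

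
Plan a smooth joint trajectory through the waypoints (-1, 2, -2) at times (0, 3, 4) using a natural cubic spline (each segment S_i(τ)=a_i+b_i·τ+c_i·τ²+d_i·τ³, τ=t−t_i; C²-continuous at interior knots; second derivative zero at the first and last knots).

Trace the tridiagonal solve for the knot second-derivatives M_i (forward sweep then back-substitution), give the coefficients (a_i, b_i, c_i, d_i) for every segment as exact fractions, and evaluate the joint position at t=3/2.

  seg 0: a=-1 b=23/8 c=0 d=-5/24
  seg 1: a=2 b=-11/4 c=-15/8 d=5/8
S(3/2) = 167/64

Δ: Δ0=1, Δ1=-4
row 1: diag=8, rhs=-30; c'=1/8, d'=-15/4
back: M1=-15/4
M: M0=0, M1=-15/4, M2=0
seg 0: a=-1, c=M0/2=0, d=(M1−M0)/(6·3)=-5/24, b=Δ0−h0·(2M0+M1)/6=23/8
seg 1: a=2, c=M1/2=-15/8, d=(M2−M1)/(6·1)=5/8, b=Δ1−h1·(2M1+M2)/6=-11/4
t_q=3/2 → seg 0, τ=3/2; S=-1+23/8·τ+0·τ²+-5/24·τ³=167/64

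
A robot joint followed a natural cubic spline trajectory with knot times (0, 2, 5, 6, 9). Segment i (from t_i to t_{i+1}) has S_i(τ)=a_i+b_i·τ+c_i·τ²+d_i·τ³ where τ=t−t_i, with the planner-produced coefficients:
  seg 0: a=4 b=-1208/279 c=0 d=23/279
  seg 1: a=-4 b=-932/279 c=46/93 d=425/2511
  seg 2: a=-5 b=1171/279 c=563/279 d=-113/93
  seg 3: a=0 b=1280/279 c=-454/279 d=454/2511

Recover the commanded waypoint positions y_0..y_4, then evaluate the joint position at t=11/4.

y_0=4 y_1=-4 y_2=-5 y_3=0 y_4=4
S(11/4) = -12213/1984

y_0 = S_0(0) = a_0 = 4
y_1 = S_1(0) = a_1 = -4
y_2 = S_2(0) = a_2 = -5
y_3 = S_3(0) = a_3 = 0
y_4 = S_3(3) = 4
t_q=11/4 is in segment 1 (τ=3/4); S_1(τ)=-12213/1984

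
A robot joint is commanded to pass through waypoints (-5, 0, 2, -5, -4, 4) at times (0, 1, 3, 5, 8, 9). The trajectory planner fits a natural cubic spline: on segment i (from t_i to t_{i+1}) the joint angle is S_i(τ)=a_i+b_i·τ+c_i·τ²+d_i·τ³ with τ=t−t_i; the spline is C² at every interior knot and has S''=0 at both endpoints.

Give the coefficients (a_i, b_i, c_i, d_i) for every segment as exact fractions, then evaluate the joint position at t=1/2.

Δ: Δ0=5, Δ1=1, Δ2=-7/2, Δ3=1/3, Δ4=8
row 1: diag=6, rhs=-24; c'=1/3, d'=-4
row 2: denom=8−2·1/3=22/3; d'=(-27−2·-4)/(22/3)=-57/22
row 3: denom=10−2·3/11=104/11; d'=(23−2·-57/22)/(104/11)=155/52
row 4: denom=8−3·33/104=733/104; d'=(46−3·155/52)/(733/104)=3854/733
back: M4=3854/733
back: M3=155/52−33/104·3854/733=962/733
back: M2=-57/22−3/11·962/733=-4323/1466
back: M1=-4−1/3·-4323/1466=-4423/1466
M: M0=0, M1=-4423/1466, M2=-4323/1466, M3=962/733, M4=3854/733, M5=0
seg 0: a=-5, c=M0/2=0, d=(M1−M0)/(6·1)=-4423/8796, b=Δ0−h0·(2M0+M1)/6=48403/8796
seg 1: a=0, c=M1/2=-4423/2932, d=(M2−M1)/(6·2)=25/4398, b=Δ1−h1·(2M1+M2)/6=17567/4398
seg 2: a=2, c=M2/2=-4323/2932, d=(M3−M2)/(6·2)=6247/17592, b=Δ2−h2·(2M2+M3)/6=-8671/4398
seg 3: a=-5, c=M3/2=481/733, d=(M4−M3)/(6·3)=482/2199, b=Δ3−h3·(2M3+M4)/6=-7934/2199
seg 4: a=-4, c=M4/2=1927/733, d=(M5−M4)/(6·1)=-1927/2199, b=Δ4−h4·(2M4+M5)/6=13738/2199
t_q=1/2 → seg 0, τ=1/2; S=-5+48403/8796·τ+0·τ²+-4423/8796·τ³=-54217/23456

  seg 0: a=-5 b=48403/8796 c=0 d=-4423/8796
  seg 1: a=0 b=17567/4398 c=-4423/2932 d=25/4398
  seg 2: a=2 b=-8671/4398 c=-4323/2932 d=6247/17592
  seg 3: a=-5 b=-7934/2199 c=481/733 d=482/2199
  seg 4: a=-4 b=13738/2199 c=1927/733 d=-1927/2199
S(1/2) = -54217/23456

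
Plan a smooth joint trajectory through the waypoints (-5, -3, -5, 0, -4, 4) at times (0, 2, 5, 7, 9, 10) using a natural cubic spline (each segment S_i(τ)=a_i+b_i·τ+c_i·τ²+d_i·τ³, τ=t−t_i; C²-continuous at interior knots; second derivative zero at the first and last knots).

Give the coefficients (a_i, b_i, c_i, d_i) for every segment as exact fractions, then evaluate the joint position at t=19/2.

Δ: Δ0=1, Δ1=-2/3, Δ2=5/2, Δ3=-2, Δ4=8
row 1: diag=10, rhs=-10; c'=3/10, d'=-1
row 2: denom=10−3·3/10=91/10; d'=(19−3·-1)/(91/10)=220/91
row 3: denom=8−2·20/91=688/91; d'=(-27−2·220/91)/(688/91)=-2897/688
row 4: denom=6−2·91/344=941/172; d'=(60−2·-2897/688)/(941/172)=23537/1882
back: M4=23537/1882
back: M3=-2897/688−91/344·23537/1882=-14151/1882
back: M2=220/91−20/91·-14151/1882=3830/941
back: M1=-1−3/10·3830/941=-2090/941
M: M0=0, M1=-2090/941, M2=3830/941, M3=-14151/1882, M4=23537/1882, M5=0
seg 0: a=-5, c=M0/2=0, d=(M1−M0)/(6·2)=-1045/5646, b=Δ0−h0·(2M0+M1)/6=4913/2823
seg 1: a=-3, c=M1/2=-1045/941, d=(M2−M1)/(6·3)=2960/8469, b=Δ1−h1·(2M1+M2)/6=-1357/2823
seg 2: a=-5, c=M2/2=1915/941, d=(M3−M2)/(6·2)=-21811/22584, b=Δ2−h2·(2M2+M3)/6=6473/2823
seg 3: a=0, c=M3/2=-14151/3764, d=(M4−M3)/(6·2)=4711/2823, b=Δ3−h3·(2M3+M4)/6=-6527/5646
seg 4: a=-4, c=M4/2=23537/3764, d=(M5−M4)/(6·1)=-23537/11292, b=Δ4−h4·(2M4+M5)/6=21631/5646
t_q=19/2 → seg 4, τ=1/2; S=-4+21631/5646·τ+23537/3764·τ²+-23537/11292·τ³=-23537/30112

  seg 0: a=-5 b=4913/2823 c=0 d=-1045/5646
  seg 1: a=-3 b=-1357/2823 c=-1045/941 d=2960/8469
  seg 2: a=-5 b=6473/2823 c=1915/941 d=-21811/22584
  seg 3: a=0 b=-6527/5646 c=-14151/3764 d=4711/2823
  seg 4: a=-4 b=21631/5646 c=23537/3764 d=-23537/11292
S(19/2) = -23537/30112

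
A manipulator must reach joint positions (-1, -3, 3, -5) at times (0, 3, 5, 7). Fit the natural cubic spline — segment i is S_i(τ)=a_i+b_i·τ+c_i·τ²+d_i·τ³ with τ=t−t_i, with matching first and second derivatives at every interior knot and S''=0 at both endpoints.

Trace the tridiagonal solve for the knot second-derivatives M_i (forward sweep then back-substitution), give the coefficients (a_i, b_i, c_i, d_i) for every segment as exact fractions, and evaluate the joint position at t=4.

  seg 0: a=-1 b=-271/114 c=0 d=65/342
  seg 1: a=-3 b=157/57 c=65/38 d=-181/228
  seg 2: a=3 b=4/57 c=-58/19 d=29/57
S(4) = 51/76

Δ: Δ0=-2/3, Δ1=3, Δ2=-4
row 1: diag=10, rhs=22; c'=1/5, d'=11/5
row 2: denom=8−2·1/5=38/5; d'=(-42−2·11/5)/(38/5)=-116/19
back: M2=-116/19
back: M1=11/5−1/5·-116/19=65/19
M: M0=0, M1=65/19, M2=-116/19, M3=0
seg 0: a=-1, c=M0/2=0, d=(M1−M0)/(6·3)=65/342, b=Δ0−h0·(2M0+M1)/6=-271/114
seg 1: a=-3, c=M1/2=65/38, d=(M2−M1)/(6·2)=-181/228, b=Δ1−h1·(2M1+M2)/6=157/57
seg 2: a=3, c=M2/2=-58/19, d=(M3−M2)/(6·2)=29/57, b=Δ2−h2·(2M2+M3)/6=4/57
t_q=4 → seg 1, τ=1; S=-3+157/57·τ+65/38·τ²+-181/228·τ³=51/76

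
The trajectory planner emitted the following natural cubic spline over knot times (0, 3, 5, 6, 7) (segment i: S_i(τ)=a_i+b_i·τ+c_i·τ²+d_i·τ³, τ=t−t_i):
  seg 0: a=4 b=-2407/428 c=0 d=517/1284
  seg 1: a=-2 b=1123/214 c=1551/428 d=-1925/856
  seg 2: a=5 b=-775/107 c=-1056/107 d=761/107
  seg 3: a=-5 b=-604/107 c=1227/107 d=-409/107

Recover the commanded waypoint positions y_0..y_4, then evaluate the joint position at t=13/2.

y_0 = S_0(0) = a_0 = 4
y_1 = S_1(0) = a_1 = -2
y_2 = S_2(0) = a_2 = 5
y_3 = S_3(0) = a_3 = -5
y_4 = S_3(1) = -3
t_q=13/2 is in segment 3 (τ=1/2); S_3(τ)=-4651/856

y_0=4 y_1=-2 y_2=5 y_3=-5 y_4=-3
S(13/2) = -4651/856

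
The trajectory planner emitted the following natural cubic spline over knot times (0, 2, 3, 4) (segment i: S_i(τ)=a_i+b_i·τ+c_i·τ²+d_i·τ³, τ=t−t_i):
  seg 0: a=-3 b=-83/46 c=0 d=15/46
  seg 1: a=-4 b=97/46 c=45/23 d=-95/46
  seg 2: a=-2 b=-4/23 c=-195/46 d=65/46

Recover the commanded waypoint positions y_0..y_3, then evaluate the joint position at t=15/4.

y_0=-3 y_1=-4 y_2=-2 y_3=-5
S(15/4) = -11537/2944

y_0 = S_0(0) = a_0 = -3
y_1 = S_1(0) = a_1 = -4
y_2 = S_2(0) = a_2 = -2
y_3 = S_2(1) = -5
t_q=15/4 is in segment 2 (τ=3/4); S_2(τ)=-11537/2944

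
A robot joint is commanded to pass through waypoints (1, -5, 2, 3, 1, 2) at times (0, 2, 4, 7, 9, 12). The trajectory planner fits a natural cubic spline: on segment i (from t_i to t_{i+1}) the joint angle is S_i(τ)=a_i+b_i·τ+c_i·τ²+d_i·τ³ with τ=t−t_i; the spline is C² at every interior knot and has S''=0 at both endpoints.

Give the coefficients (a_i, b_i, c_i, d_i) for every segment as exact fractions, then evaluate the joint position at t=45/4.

  seg 0: a=1 b=-16031/3288 c=0 d=6167/13152
  seg 1: a=-5 b=1235/1644 c=6167/2192 d=-9463/13152
  seg 2: a=2 b=11083/3288 c=-206/137 d=1615/9864
  seg 3: a=3 b=-2023/1644 c=-33/1096 d=239/3288
  seg 4: a=1 b=-787/1644 c=445/1096 d=-445/9864
S(45/4) = 102727/70144

Δ: Δ0=-3, Δ1=7/2, Δ2=1/3, Δ3=-1, Δ4=1/3
row 1: diag=8, rhs=39; c'=1/4, d'=39/8
row 2: denom=10−2·1/4=19/2; d'=(-19−2·39/8)/(19/2)=-115/38
row 3: denom=10−3·6/19=172/19; d'=(-8−3·-115/38)/(172/19)=41/344
row 4: denom=10−2·19/86=411/43; d'=(8−2·41/344)/(411/43)=445/548
back: M4=445/548
back: M3=41/344−19/86·445/548=-33/548
back: M2=-115/38−6/19·-33/548=-412/137
back: M1=39/8−1/4·-412/137=6167/1096
M: M0=0, M1=6167/1096, M2=-412/137, M3=-33/548, M4=445/548, M5=0
seg 0: a=1, c=M0/2=0, d=(M1−M0)/(6·2)=6167/13152, b=Δ0−h0·(2M0+M1)/6=-16031/3288
seg 1: a=-5, c=M1/2=6167/2192, d=(M2−M1)/(6·2)=-9463/13152, b=Δ1−h1·(2M1+M2)/6=1235/1644
seg 2: a=2, c=M2/2=-206/137, d=(M3−M2)/(6·3)=1615/9864, b=Δ2−h2·(2M2+M3)/6=11083/3288
seg 3: a=3, c=M3/2=-33/1096, d=(M4−M3)/(6·2)=239/3288, b=Δ3−h3·(2M3+M4)/6=-2023/1644
seg 4: a=1, c=M4/2=445/1096, d=(M5−M4)/(6·3)=-445/9864, b=Δ4−h4·(2M4+M5)/6=-787/1644
t_q=45/4 → seg 4, τ=9/4; S=1+-787/1644·τ+445/1096·τ²+-445/9864·τ³=102727/70144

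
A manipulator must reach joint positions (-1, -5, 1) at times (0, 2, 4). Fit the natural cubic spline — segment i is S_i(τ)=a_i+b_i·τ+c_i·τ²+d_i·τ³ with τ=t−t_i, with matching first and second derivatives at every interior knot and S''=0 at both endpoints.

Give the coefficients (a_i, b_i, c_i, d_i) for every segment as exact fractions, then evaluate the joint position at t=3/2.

Δ: Δ0=-2, Δ1=3
row 1: diag=8, rhs=30; c'=1/4, d'=15/4
back: M1=15/4
M: M0=0, M1=15/4, M2=0
seg 0: a=-1, c=M0/2=0, d=(M1−M0)/(6·2)=5/16, b=Δ0−h0·(2M0+M1)/6=-13/4
seg 1: a=-5, c=M1/2=15/8, d=(M2−M1)/(6·2)=-5/16, b=Δ1−h1·(2M1+M2)/6=1/2
t_q=3/2 → seg 0, τ=3/2; S=-1+-13/4·τ+0·τ²+5/16·τ³=-617/128

  seg 0: a=-1 b=-13/4 c=0 d=5/16
  seg 1: a=-5 b=1/2 c=15/8 d=-5/16
S(3/2) = -617/128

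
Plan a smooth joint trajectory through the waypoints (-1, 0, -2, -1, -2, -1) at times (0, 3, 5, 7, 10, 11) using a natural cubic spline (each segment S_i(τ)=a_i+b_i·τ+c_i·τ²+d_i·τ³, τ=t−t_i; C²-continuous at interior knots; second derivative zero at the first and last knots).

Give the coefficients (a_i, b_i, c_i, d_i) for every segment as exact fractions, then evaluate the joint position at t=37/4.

Δ: Δ0=1/3, Δ1=-1, Δ2=1/2, Δ3=-1/3, Δ4=1
row 1: diag=10, rhs=-8; c'=1/5, d'=-4/5
row 2: denom=8−2·1/5=38/5; d'=(9−2·-4/5)/(38/5)=53/38
row 3: denom=10−2·5/19=180/19; d'=(-5−2·53/38)/(180/19)=-37/45
row 4: denom=8−3·19/60=141/20; d'=(8−3·-37/45)/(141/20)=628/423
back: M4=628/423
back: M3=-37/45−19/60·628/423=-1640/1269
back: M2=53/38−5/19·-1640/1269=4403/2538
back: M1=-4/5−1/5·4403/2538=-2911/2538
M: M0=0, M1=-2911/2538, M2=4403/2538, M3=-1640/1269, M4=628/423, M5=0
seg 0: a=-1, c=M0/2=0, d=(M1−M0)/(6·3)=-2911/45684, b=Δ0−h0·(2M0+M1)/6=4603/5076
seg 1: a=0, c=M1/2=-2911/5076, d=(M2−M1)/(6·2)=1219/5076, b=Δ1−h1·(2M1+M2)/6=-2065/2538
seg 2: a=-2, c=M2/2=4403/5076, d=(M3−M2)/(6·2)=-2561/10152, b=Δ2−h2·(2M2+M3)/6=-191/846
seg 3: a=-1, c=M3/2=-820/1269, d=(M4−M3)/(6·3)=1762/11421, b=Δ3−h3·(2M3+M4)/6=275/1269
seg 4: a=-2, c=M4/2=314/423, d=(M5−M4)/(6·1)=-314/1269, b=Δ4−h4·(2M4+M5)/6=641/1269
t_q=37/4 → seg 3, τ=9/4; S=-1+275/1269·τ+-820/1269·τ²+1762/11421·τ³=-9143/4512

  seg 0: a=-1 b=4603/5076 c=0 d=-2911/45684
  seg 1: a=0 b=-2065/2538 c=-2911/5076 d=1219/5076
  seg 2: a=-2 b=-191/846 c=4403/5076 d=-2561/10152
  seg 3: a=-1 b=275/1269 c=-820/1269 d=1762/11421
  seg 4: a=-2 b=641/1269 c=314/423 d=-314/1269
S(37/4) = -9143/4512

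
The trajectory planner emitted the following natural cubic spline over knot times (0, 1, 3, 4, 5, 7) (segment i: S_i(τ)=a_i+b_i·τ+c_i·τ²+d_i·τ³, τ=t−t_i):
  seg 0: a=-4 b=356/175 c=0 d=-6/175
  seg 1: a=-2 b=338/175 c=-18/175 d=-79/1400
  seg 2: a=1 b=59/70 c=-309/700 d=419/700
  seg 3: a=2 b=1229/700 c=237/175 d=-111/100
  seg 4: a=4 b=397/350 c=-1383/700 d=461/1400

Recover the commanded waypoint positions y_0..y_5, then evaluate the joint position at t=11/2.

y_0=-4 y_1=-2 y_2=1 y_3=2 y_4=4 y_5=1
S(11/2) = 6583/1600

y_0 = S_0(0) = a_0 = -4
y_1 = S_1(0) = a_1 = -2
y_2 = S_2(0) = a_2 = 1
y_3 = S_3(0) = a_3 = 2
y_4 = S_4(0) = a_4 = 4
y_5 = S_4(2) = 1
t_q=11/2 is in segment 4 (τ=1/2); S_4(τ)=6583/1600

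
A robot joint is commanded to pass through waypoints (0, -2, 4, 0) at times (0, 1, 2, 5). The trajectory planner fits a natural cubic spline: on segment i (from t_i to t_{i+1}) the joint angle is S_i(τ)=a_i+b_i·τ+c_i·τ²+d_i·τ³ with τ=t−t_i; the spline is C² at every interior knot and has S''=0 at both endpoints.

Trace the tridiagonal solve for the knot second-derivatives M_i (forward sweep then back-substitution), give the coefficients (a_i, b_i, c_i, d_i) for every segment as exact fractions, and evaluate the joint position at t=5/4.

  seg 0: a=0 b=-400/93 c=0 d=214/93
  seg 1: a=-2 b=242/93 c=214/31 d=-326/93
  seg 2: a=4 b=548/93 c=-112/31 d=112/279
S(5/4) = -965/992

Δ: Δ0=-2, Δ1=6, Δ2=-4/3
row 1: diag=4, rhs=48; c'=1/4, d'=12
row 2: denom=8−1·1/4=31/4; d'=(-44−1·12)/(31/4)=-224/31
back: M2=-224/31
back: M1=12−1/4·-224/31=428/31
M: M0=0, M1=428/31, M2=-224/31, M3=0
seg 0: a=0, c=M0/2=0, d=(M1−M0)/(6·1)=214/93, b=Δ0−h0·(2M0+M1)/6=-400/93
seg 1: a=-2, c=M1/2=214/31, d=(M2−M1)/(6·1)=-326/93, b=Δ1−h1·(2M1+M2)/6=242/93
seg 2: a=4, c=M2/2=-112/31, d=(M3−M2)/(6·3)=112/279, b=Δ2−h2·(2M2+M3)/6=548/93
t_q=5/4 → seg 1, τ=1/4; S=-2+242/93·τ+214/31·τ²+-326/93·τ³=-965/992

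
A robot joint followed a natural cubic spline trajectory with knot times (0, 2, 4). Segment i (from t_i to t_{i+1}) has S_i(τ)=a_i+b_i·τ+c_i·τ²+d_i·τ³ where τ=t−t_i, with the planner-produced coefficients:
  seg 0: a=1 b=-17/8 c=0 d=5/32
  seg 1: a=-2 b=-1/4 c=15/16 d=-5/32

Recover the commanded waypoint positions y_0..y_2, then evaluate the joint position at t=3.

y_0=1 y_1=-2 y_2=0
S(3) = -47/32

y_0 = S_0(0) = a_0 = 1
y_1 = S_1(0) = a_1 = -2
y_2 = S_1(2) = 0
t_q=3 is in segment 1 (τ=1); S_1(τ)=-47/32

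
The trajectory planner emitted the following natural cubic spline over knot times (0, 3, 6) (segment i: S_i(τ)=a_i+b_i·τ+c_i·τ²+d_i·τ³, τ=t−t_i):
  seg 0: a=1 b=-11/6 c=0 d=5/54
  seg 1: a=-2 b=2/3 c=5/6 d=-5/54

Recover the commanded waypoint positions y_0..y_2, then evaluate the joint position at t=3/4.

y_0=1 y_1=-2 y_2=5
S(3/4) = -43/128

y_0 = S_0(0) = a_0 = 1
y_1 = S_1(0) = a_1 = -2
y_2 = S_1(3) = 5
t_q=3/4 is in segment 0 (τ=3/4); S_0(τ)=-43/128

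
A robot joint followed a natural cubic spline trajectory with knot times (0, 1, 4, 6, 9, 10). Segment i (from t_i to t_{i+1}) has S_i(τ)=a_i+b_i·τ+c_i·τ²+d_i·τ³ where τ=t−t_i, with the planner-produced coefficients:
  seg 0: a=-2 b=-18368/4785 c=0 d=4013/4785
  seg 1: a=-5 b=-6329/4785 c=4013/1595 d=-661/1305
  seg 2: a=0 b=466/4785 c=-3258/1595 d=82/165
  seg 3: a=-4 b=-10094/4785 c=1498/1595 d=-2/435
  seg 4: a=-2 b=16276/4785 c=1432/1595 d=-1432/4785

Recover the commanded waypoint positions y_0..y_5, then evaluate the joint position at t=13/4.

y_0=-2 y_1=-5 y_2=0 y_3=-4 y_4=-2 y_5=2
S(13/4) = -102931/102080

y_0 = S_0(0) = a_0 = -2
y_1 = S_1(0) = a_1 = -5
y_2 = S_2(0) = a_2 = 0
y_3 = S_3(0) = a_3 = -4
y_4 = S_4(0) = a_4 = -2
y_5 = S_4(1) = 2
t_q=13/4 is in segment 1 (τ=9/4); S_1(τ)=-102931/102080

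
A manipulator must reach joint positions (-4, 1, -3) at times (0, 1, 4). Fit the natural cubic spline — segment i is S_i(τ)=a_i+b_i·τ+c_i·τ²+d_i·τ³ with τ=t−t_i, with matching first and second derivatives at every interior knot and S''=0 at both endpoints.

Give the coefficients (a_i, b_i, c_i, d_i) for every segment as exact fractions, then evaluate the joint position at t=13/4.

Δ: Δ0=5, Δ1=-4/3
row 1: diag=8, rhs=-38; c'=3/8, d'=-19/4
back: M1=-19/4
M: M0=0, M1=-19/4, M2=0
seg 0: a=-4, c=M0/2=0, d=(M1−M0)/(6·1)=-19/24, b=Δ0−h0·(2M0+M1)/6=139/24
seg 1: a=1, c=M1/2=-19/8, d=(M2−M1)/(6·3)=19/72, b=Δ1−h1·(2M1+M2)/6=41/12
t_q=13/4 → seg 1, τ=9/4; S=1+41/12·τ+-19/8·τ²+19/72·τ³=-169/512

  seg 0: a=-4 b=139/24 c=0 d=-19/24
  seg 1: a=1 b=41/12 c=-19/8 d=19/72
S(13/4) = -169/512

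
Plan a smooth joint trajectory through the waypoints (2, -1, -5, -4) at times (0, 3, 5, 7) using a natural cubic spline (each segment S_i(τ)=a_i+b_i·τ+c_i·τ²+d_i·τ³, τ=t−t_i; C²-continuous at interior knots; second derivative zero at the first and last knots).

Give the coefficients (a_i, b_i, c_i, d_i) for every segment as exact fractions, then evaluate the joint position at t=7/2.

Δ: Δ0=-1, Δ1=-2, Δ2=1/2
row 1: diag=10, rhs=-6; c'=1/5, d'=-3/5
row 2: denom=8−2·1/5=38/5; d'=(15−2·-3/5)/(38/5)=81/38
back: M2=81/38
back: M1=-3/5−1/5·81/38=-39/38
M: M0=0, M1=-39/38, M2=81/38, M3=0
seg 0: a=2, c=M0/2=0, d=(M1−M0)/(6·3)=-13/228, b=Δ0−h0·(2M0+M1)/6=-37/76
seg 1: a=-1, c=M1/2=-39/76, d=(M2−M1)/(6·2)=5/19, b=Δ1−h1·(2M1+M2)/6=-77/38
seg 2: a=-5, c=M2/2=81/76, d=(M3−M2)/(6·2)=-27/152, b=Δ2−h2·(2M2+M3)/6=-35/38
t_q=7/2 → seg 1, τ=1/2; S=-1+-77/38·τ+-39/76·τ²+5/19·τ³=-641/304

  seg 0: a=2 b=-37/76 c=0 d=-13/228
  seg 1: a=-1 b=-77/38 c=-39/76 d=5/19
  seg 2: a=-5 b=-35/38 c=81/76 d=-27/152
S(7/2) = -641/304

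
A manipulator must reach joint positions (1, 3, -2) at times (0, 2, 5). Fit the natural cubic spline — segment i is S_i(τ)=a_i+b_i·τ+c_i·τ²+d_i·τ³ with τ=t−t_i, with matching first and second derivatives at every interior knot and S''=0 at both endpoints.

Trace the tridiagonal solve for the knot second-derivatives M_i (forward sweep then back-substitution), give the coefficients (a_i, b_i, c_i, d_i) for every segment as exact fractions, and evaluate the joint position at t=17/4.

Δ: Δ0=1, Δ1=-5/3
row 1: diag=10, rhs=-16; c'=3/10, d'=-8/5
back: M1=-8/5
M: M0=0, M1=-8/5, M2=0
seg 0: a=1, c=M0/2=0, d=(M1−M0)/(6·2)=-2/15, b=Δ0−h0·(2M0+M1)/6=23/15
seg 1: a=3, c=M1/2=-4/5, d=(M2−M1)/(6·3)=4/45, b=Δ1−h1·(2M1+M2)/6=-1/15
t_q=17/4 → seg 1, τ=9/4; S=3+-1/15·τ+-4/5·τ²+4/45·τ³=-3/16

  seg 0: a=1 b=23/15 c=0 d=-2/15
  seg 1: a=3 b=-1/15 c=-4/5 d=4/45
S(17/4) = -3/16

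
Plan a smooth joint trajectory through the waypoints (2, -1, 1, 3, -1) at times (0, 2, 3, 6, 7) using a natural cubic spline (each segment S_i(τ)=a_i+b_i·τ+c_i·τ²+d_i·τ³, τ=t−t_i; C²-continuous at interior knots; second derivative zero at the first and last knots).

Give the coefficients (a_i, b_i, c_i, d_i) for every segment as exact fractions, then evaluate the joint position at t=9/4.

  seg 0: a=2 b=-1292/483 c=0 d=1135/3864
  seg 1: a=-1 b=821/966 c=1135/644 d=-169/276
  seg 2: a=1 b=4903/1932 c=-12/161 d=-1061/5796
  seg 3: a=3 b=-2755/966 c=-1109/644 d=1109/1932
S(9/4) = -1231/1792

Δ: Δ0=-3/2, Δ1=2, Δ2=2/3, Δ3=-4
row 1: diag=6, rhs=21; c'=1/6, d'=7/2
row 2: denom=8−1·1/6=47/6; d'=(-8−1·7/2)/(47/6)=-69/47
row 3: denom=8−3·18/47=322/47; d'=(-28−3·-69/47)/(322/47)=-1109/322
back: M3=-1109/322
back: M2=-69/47−18/47·-1109/322=-24/161
back: M1=7/2−1/6·-24/161=1135/322
M: M0=0, M1=1135/322, M2=-24/161, M3=-1109/322, M4=0
seg 0: a=2, c=M0/2=0, d=(M1−M0)/(6·2)=1135/3864, b=Δ0−h0·(2M0+M1)/6=-1292/483
seg 1: a=-1, c=M1/2=1135/644, d=(M2−M1)/(6·1)=-169/276, b=Δ1−h1·(2M1+M2)/6=821/966
seg 2: a=1, c=M2/2=-12/161, d=(M3−M2)/(6·3)=-1061/5796, b=Δ2−h2·(2M2+M3)/6=4903/1932
seg 3: a=3, c=M3/2=-1109/644, d=(M4−M3)/(6·1)=1109/1932, b=Δ3−h3·(2M3+M4)/6=-2755/966
t_q=9/4 → seg 1, τ=1/4; S=-1+821/966·τ+1135/644·τ²+-169/276·τ³=-1231/1792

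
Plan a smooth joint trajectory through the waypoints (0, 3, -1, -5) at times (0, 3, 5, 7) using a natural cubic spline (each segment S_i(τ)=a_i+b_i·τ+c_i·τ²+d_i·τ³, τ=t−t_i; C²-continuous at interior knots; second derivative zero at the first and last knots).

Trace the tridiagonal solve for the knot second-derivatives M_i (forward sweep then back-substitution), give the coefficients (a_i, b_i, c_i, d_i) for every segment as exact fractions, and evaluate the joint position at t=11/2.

  seg 0: a=0 b=37/19 c=0 d=-2/19
  seg 1: a=3 b=-17/19 c=-18/19 d=15/76
  seg 2: a=-1 b=-44/19 c=9/38 d=-3/76
S(11/2) = -1279/608

Δ: Δ0=1, Δ1=-2, Δ2=-2
row 1: diag=10, rhs=-18; c'=1/5, d'=-9/5
row 2: denom=8−2·1/5=38/5; d'=(0−2·-9/5)/(38/5)=9/19
back: M2=9/19
back: M1=-9/5−1/5·9/19=-36/19
M: M0=0, M1=-36/19, M2=9/19, M3=0
seg 0: a=0, c=M0/2=0, d=(M1−M0)/(6·3)=-2/19, b=Δ0−h0·(2M0+M1)/6=37/19
seg 1: a=3, c=M1/2=-18/19, d=(M2−M1)/(6·2)=15/76, b=Δ1−h1·(2M1+M2)/6=-17/19
seg 2: a=-1, c=M2/2=9/38, d=(M3−M2)/(6·2)=-3/76, b=Δ2−h2·(2M2+M3)/6=-44/19
t_q=11/2 → seg 2, τ=1/2; S=-1+-44/19·τ+9/38·τ²+-3/76·τ³=-1279/608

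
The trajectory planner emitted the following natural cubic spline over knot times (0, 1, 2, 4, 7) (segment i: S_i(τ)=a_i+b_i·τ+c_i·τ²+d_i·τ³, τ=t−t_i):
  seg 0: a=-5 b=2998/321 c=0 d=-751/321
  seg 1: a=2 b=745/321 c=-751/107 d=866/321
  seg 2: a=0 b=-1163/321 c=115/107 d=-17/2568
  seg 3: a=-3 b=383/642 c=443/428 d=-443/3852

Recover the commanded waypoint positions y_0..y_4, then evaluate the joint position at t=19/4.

y_0=-5 y_1=2 y_2=0 y_3=-3 y_4=5
S(19/4) = -55301/27392

y_0 = S_0(0) = a_0 = -5
y_1 = S_1(0) = a_1 = 2
y_2 = S_2(0) = a_2 = 0
y_3 = S_3(0) = a_3 = -3
y_4 = S_3(3) = 5
t_q=19/4 is in segment 3 (τ=3/4); S_3(τ)=-55301/27392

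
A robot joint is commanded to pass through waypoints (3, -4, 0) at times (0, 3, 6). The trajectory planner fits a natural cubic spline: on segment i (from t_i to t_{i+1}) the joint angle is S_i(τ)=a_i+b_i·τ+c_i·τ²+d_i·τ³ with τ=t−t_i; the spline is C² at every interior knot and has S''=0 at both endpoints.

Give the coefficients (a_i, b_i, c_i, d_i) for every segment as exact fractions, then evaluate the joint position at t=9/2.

Δ: Δ0=-7/3, Δ1=4/3
row 1: diag=12, rhs=22; c'=1/4, d'=11/6
back: M1=11/6
M: M0=0, M1=11/6, M2=0
seg 0: a=3, c=M0/2=0, d=(M1−M0)/(6·3)=11/108, b=Δ0−h0·(2M0+M1)/6=-13/4
seg 1: a=-4, c=M1/2=11/12, d=(M2−M1)/(6·3)=-11/108, b=Δ1−h1·(2M1+M2)/6=-1/2
t_q=9/2 → seg 1, τ=3/2; S=-4+-1/2·τ+11/12·τ²+-11/108·τ³=-97/32

  seg 0: a=3 b=-13/4 c=0 d=11/108
  seg 1: a=-4 b=-1/2 c=11/12 d=-11/108
S(9/2) = -97/32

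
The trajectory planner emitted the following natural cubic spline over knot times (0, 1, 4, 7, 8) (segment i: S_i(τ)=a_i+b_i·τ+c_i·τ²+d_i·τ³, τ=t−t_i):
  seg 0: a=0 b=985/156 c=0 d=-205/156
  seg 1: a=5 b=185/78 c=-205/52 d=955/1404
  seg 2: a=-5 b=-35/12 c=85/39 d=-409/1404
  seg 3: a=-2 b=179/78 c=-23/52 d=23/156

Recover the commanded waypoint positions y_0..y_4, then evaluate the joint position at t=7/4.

y_0 = S_0(0) = a_0 = 0
y_1 = S_1(0) = a_1 = 5
y_2 = S_2(0) = a_2 = -5
y_3 = S_3(0) = a_3 = -2
y_4 = S_3(1) = 0
t_q=7/4 is in segment 1 (τ=3/4); S_1(τ)=16135/3328

y_0=0 y_1=5 y_2=-5 y_3=-2 y_4=0
S(7/4) = 16135/3328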